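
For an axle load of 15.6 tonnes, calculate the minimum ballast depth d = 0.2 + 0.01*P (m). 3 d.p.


d = 0.2 + 0.01 * 15.6
d = 0.2 + 0.156
d = 0.356 m

0.356


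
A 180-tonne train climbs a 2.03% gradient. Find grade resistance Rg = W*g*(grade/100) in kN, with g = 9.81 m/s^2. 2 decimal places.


Rg = W * 9.81 * grade / 100
Rg = 180 * 9.81 * 2.03 / 100
Rg = 1765.8 * 0.0203
Rg = 35.85 kN

35.85


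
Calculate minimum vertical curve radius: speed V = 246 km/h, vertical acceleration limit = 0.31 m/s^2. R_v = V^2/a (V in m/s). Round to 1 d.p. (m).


Convert speed: V = 246 / 3.6 = 68.3333 m/s
V^2 = 4669.4444 m^2/s^2
R_v = 4669.4444 / 0.31
R_v = 15062.7 m

15062.7


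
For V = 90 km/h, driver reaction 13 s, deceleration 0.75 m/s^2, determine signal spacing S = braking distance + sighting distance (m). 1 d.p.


V = 90 / 3.6 = 25.0 m/s
Braking distance = 25.0^2 / (2*0.75) = 416.6667 m
Sighting distance = 25.0 * 13 = 325.0 m
S = 416.6667 + 325.0 = 741.7 m

741.7


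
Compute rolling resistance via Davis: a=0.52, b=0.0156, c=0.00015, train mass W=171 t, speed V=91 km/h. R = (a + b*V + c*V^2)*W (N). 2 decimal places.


b*V = 0.0156 * 91 = 1.4196
c*V^2 = 0.00015 * 8281 = 1.24215
R_per_t = 0.52 + 1.4196 + 1.24215 = 3.18175 N/t
R_total = 3.18175 * 171 = 544.08 N

544.08


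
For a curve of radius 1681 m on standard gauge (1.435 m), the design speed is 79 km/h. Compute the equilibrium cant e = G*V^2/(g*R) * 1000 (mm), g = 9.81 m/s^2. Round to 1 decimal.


Convert speed: V = 79 / 3.6 = 21.9444 m/s
Apply formula: e = 1.435 * 21.9444^2 / (9.81 * 1681)
e = 1.435 * 481.5586 / 16490.61
e = 0.041905 m = 41.9 mm

41.9


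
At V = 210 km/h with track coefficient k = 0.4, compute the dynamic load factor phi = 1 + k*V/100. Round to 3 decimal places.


phi = 1 + k * V / 100
phi = 1 + 0.4 * 210 / 100
phi = 1 + 0.84
phi = 1.840

1.840


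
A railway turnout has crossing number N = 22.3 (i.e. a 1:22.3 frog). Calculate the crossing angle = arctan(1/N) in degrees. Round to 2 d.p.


1/N = 1/22.3 = 0.044843
angle = arctan(0.044843) = 0.044813 rad
angle = 0.044813 * 180/pi = 2.57 degrees

2.57


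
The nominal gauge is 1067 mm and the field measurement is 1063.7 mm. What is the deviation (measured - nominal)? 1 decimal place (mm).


Deviation = measured - nominal
Deviation = 1063.7 - 1067
Deviation = -3.3 mm

-3.3


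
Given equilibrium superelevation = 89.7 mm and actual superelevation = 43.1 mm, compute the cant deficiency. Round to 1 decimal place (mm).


Cant deficiency = equilibrium cant - actual cant
CD = 89.7 - 43.1
CD = 46.6 mm

46.6


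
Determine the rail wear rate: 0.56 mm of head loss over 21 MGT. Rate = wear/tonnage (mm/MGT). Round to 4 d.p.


Wear rate = total wear / cumulative tonnage
Rate = 0.56 / 21
Rate = 0.0267 mm/MGT

0.0267


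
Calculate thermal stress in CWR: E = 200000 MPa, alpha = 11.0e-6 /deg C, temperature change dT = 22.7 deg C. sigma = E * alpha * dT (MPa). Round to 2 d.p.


sigma = E * alpha * dT
sigma = 200000 * 11.0e-6 * 22.7
sigma = 2.2 * 22.7
sigma = 49.94 MPa

49.94


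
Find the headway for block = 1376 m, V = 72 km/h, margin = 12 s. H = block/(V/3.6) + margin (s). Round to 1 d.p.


V = 72 / 3.6 = 20.0 m/s
Block traversal time = 1376 / 20.0 = 68.8 s
Headway = 68.8 + 12
Headway = 80.8 s

80.8


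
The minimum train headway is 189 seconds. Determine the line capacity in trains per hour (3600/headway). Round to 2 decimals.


Capacity = 3600 / headway
Capacity = 3600 / 189
Capacity = 19.05 trains/hour

19.05


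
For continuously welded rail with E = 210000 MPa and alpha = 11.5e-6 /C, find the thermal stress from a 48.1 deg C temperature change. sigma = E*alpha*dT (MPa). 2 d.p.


sigma = E * alpha * dT
sigma = 210000 * 11.5e-6 * 48.1
sigma = 2.415 * 48.1
sigma = 116.16 MPa

116.16


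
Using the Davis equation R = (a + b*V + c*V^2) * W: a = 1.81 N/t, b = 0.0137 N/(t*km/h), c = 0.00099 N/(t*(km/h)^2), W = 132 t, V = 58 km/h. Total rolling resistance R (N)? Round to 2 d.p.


b*V = 0.0137 * 58 = 0.7946
c*V^2 = 0.00099 * 3364 = 3.33036
R_per_t = 1.81 + 0.7946 + 3.33036 = 5.93496 N/t
R_total = 5.93496 * 132 = 783.41 N

783.41


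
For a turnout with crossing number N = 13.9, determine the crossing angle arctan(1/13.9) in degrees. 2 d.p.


1/N = 1/13.9 = 0.071942
angle = arctan(0.071942) = 0.071819 rad
angle = 0.071819 * 180/pi = 4.11 degrees

4.11


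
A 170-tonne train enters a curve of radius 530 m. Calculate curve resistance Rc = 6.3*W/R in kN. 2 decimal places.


Rc = 6.3 * W / R
Rc = 6.3 * 170 / 530
Rc = 1071.0 / 530
Rc = 2.02 kN

2.02


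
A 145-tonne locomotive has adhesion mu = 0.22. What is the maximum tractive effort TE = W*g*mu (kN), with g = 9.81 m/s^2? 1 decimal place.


TE_max = W * g * mu
TE_max = 145 * 9.81 * 0.22
TE_max = 1422.45 * 0.22
TE_max = 312.9 kN

312.9


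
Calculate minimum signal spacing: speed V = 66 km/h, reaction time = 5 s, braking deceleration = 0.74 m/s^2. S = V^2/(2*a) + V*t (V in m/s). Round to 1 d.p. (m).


V = 66 / 3.6 = 18.3333 m/s
Braking distance = 18.3333^2 / (2*0.74) = 227.1021 m
Sighting distance = 18.3333 * 5 = 91.6667 m
S = 227.1021 + 91.6667 = 318.8 m

318.8


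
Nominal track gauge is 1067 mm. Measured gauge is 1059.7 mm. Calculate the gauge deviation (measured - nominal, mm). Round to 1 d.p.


Deviation = measured - nominal
Deviation = 1059.7 - 1067
Deviation = -7.3 mm

-7.3


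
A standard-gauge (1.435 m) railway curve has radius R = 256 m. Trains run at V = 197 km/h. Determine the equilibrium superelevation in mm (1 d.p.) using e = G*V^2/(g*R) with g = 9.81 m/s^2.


Convert speed: V = 197 / 3.6 = 54.7222 m/s
Apply formula: e = 1.435 * 54.7222^2 / (9.81 * 256)
e = 1.435 * 2994.5216 / 2511.36
e = 1.71108 m = 1711.1 mm

1711.1


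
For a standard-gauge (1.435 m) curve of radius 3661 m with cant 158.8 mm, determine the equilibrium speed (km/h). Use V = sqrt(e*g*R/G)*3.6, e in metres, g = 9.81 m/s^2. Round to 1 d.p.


Convert cant: e = 158.8 mm = 0.1588 m
V_ms = sqrt(0.1588 * 9.81 * 3661 / 1.435)
V_ms = sqrt(3974.36119) = 63.0425 m/s
V = 63.0425 * 3.6 = 227.0 km/h

227.0


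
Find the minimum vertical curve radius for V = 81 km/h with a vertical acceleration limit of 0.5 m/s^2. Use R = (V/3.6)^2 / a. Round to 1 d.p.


Convert speed: V = 81 / 3.6 = 22.5 m/s
V^2 = 506.25 m^2/s^2
R_v = 506.25 / 0.5
R_v = 1012.5 m

1012.5


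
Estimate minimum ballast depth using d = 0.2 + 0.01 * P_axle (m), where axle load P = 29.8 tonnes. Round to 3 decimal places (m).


d = 0.2 + 0.01 * 29.8
d = 0.2 + 0.298
d = 0.498 m

0.498


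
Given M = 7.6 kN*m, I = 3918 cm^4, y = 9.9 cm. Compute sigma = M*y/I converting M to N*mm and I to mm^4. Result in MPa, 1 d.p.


Convert units:
M = 7.6 kN*m = 7600000 N*mm
y = 9.9 cm = 99 mm
I = 3918 cm^4 = 39180000 mm^4
sigma = 7600000 * 99 / 39180000
sigma = 19.2 MPa

19.2


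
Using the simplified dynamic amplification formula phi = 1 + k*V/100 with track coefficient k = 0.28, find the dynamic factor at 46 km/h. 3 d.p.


phi = 1 + k * V / 100
phi = 1 + 0.28 * 46 / 100
phi = 1 + 0.1288
phi = 1.129

1.129


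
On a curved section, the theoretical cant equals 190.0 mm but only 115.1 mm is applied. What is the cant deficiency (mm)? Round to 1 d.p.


Cant deficiency = equilibrium cant - actual cant
CD = 190.0 - 115.1
CD = 74.9 mm

74.9


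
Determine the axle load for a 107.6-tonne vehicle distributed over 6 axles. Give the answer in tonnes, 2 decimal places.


Load per axle = total weight / number of axles
Load = 107.6 / 6
Load = 17.93 tonnes

17.93


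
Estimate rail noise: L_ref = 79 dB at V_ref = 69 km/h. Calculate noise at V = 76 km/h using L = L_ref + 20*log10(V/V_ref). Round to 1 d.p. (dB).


V/V_ref = 76 / 69 = 1.101449
log10(1.101449) = 0.041965
20 * 0.041965 = 0.8393
L = 79 + 0.8393 = 79.8 dB

79.8


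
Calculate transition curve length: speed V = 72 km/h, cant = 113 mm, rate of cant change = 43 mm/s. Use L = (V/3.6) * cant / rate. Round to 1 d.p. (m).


Convert speed: V = 72 / 3.6 = 20.0 m/s
L = 20.0 * 113 / 43
L = 2260.0 / 43
L = 52.6 m

52.6


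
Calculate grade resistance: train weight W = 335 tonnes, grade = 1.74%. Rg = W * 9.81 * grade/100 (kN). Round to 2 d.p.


Rg = W * 9.81 * grade / 100
Rg = 335 * 9.81 * 1.74 / 100
Rg = 3286.35 * 0.0174
Rg = 57.18 kN

57.18


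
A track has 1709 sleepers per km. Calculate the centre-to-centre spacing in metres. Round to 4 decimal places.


Spacing = 1000 m / number of sleepers
Spacing = 1000 / 1709
Spacing = 0.5851 m

0.5851


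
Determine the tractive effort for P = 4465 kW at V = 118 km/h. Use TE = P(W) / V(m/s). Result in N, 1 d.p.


Convert: P = 4465 kW = 4465000 W
V = 118 / 3.6 = 32.7778 m/s
TE = 4465000 / 32.7778
TE = 136220.3 N

136220.3


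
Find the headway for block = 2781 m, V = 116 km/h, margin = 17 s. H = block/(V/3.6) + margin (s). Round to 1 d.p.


V = 116 / 3.6 = 32.2222 m/s
Block traversal time = 2781 / 32.2222 = 86.3069 s
Headway = 86.3069 + 17
Headway = 103.3 s

103.3


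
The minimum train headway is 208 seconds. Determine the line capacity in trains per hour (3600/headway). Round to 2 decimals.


Capacity = 3600 / headway
Capacity = 3600 / 208
Capacity = 17.31 trains/hour

17.31


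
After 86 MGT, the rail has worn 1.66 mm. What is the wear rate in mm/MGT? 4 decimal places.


Wear rate = total wear / cumulative tonnage
Rate = 1.66 / 86
Rate = 0.0193 mm/MGT

0.0193


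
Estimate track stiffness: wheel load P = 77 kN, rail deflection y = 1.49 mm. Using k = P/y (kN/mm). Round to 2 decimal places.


Track stiffness k = P / y
k = 77 / 1.49
k = 51.68 kN/mm

51.68


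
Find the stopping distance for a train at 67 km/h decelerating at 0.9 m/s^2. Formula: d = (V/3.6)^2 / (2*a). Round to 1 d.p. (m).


Convert speed: V = 67 / 3.6 = 18.6111 m/s
V^2 = 346.3735
d = 346.3735 / (2 * 0.9)
d = 346.3735 / 1.8
d = 192.4 m

192.4


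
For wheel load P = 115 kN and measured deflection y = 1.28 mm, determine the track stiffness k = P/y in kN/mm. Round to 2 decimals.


Track stiffness k = P / y
k = 115 / 1.28
k = 89.84 kN/mm

89.84


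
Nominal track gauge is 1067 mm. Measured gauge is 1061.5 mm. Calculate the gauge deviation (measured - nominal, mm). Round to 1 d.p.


Deviation = measured - nominal
Deviation = 1061.5 - 1067
Deviation = -5.5 mm

-5.5


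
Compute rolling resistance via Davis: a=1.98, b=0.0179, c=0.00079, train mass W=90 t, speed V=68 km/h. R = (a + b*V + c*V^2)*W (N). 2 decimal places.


b*V = 0.0179 * 68 = 1.2172
c*V^2 = 0.00079 * 4624 = 3.65296
R_per_t = 1.98 + 1.2172 + 3.65296 = 6.85016 N/t
R_total = 6.85016 * 90 = 616.51 N

616.51


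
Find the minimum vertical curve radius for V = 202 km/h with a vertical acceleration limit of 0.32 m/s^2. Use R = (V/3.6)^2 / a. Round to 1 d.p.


Convert speed: V = 202 / 3.6 = 56.1111 m/s
V^2 = 3148.4568 m^2/s^2
R_v = 3148.4568 / 0.32
R_v = 9838.9 m

9838.9


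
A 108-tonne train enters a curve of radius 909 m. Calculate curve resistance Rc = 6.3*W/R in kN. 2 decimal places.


Rc = 6.3 * W / R
Rc = 6.3 * 108 / 909
Rc = 680.4 / 909
Rc = 0.75 kN

0.75


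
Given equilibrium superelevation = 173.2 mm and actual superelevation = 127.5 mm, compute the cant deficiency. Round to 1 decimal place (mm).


Cant deficiency = equilibrium cant - actual cant
CD = 173.2 - 127.5
CD = 45.7 mm

45.7


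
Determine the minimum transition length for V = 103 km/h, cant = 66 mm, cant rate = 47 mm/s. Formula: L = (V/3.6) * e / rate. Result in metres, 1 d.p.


Convert speed: V = 103 / 3.6 = 28.6111 m/s
L = 28.6111 * 66 / 47
L = 1888.3333 / 47
L = 40.2 m

40.2


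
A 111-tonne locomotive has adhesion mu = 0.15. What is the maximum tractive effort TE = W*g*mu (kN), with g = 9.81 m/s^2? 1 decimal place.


TE_max = W * g * mu
TE_max = 111 * 9.81 * 0.15
TE_max = 1088.91 * 0.15
TE_max = 163.3 kN

163.3


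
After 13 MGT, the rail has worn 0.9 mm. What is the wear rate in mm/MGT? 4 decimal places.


Wear rate = total wear / cumulative tonnage
Rate = 0.9 / 13
Rate = 0.0692 mm/MGT

0.0692


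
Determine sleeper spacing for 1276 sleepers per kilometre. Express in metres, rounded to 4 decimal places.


Spacing = 1000 m / number of sleepers
Spacing = 1000 / 1276
Spacing = 0.7837 m

0.7837


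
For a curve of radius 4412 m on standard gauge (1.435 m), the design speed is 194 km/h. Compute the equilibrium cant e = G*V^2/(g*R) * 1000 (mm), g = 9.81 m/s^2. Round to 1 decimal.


Convert speed: V = 194 / 3.6 = 53.8889 m/s
Apply formula: e = 1.435 * 53.8889^2 / (9.81 * 4412)
e = 1.435 * 2904.0123 / 43281.72
e = 0.096282 m = 96.3 mm

96.3


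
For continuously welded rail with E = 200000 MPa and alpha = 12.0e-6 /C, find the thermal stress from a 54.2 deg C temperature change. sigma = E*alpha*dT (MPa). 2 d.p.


sigma = E * alpha * dT
sigma = 200000 * 12.0e-6 * 54.2
sigma = 2.4 * 54.2
sigma = 130.08 MPa

130.08


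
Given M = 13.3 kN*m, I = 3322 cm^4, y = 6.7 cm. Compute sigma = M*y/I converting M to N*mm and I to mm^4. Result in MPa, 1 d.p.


Convert units:
M = 13.3 kN*m = 13300000 N*mm
y = 6.7 cm = 67 mm
I = 3322 cm^4 = 33220000 mm^4
sigma = 13300000 * 67 / 33220000
sigma = 26.8 MPa

26.8


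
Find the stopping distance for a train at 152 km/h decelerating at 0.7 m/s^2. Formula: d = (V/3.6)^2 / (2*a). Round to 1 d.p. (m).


Convert speed: V = 152 / 3.6 = 42.2222 m/s
V^2 = 1782.716
d = 1782.716 / (2 * 0.7)
d = 1782.716 / 1.4
d = 1273.4 m

1273.4


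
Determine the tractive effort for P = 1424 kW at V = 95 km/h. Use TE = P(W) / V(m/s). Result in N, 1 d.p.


Convert: P = 1424 kW = 1424000 W
V = 95 / 3.6 = 26.3889 m/s
TE = 1424000 / 26.3889
TE = 53962.1 N

53962.1


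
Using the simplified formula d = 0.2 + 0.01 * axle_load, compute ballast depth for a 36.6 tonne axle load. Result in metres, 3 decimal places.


d = 0.2 + 0.01 * 36.6
d = 0.2 + 0.366
d = 0.566 m

0.566


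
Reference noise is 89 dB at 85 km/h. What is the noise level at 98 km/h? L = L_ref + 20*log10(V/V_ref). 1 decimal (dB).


V/V_ref = 98 / 85 = 1.152941
log10(1.152941) = 0.061807
20 * 0.061807 = 1.2361
L = 89 + 1.2361 = 90.2 dB

90.2


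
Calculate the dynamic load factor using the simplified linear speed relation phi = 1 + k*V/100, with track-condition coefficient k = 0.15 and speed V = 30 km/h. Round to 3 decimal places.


phi = 1 + k * V / 100
phi = 1 + 0.15 * 30 / 100
phi = 1 + 0.045
phi = 1.045

1.045


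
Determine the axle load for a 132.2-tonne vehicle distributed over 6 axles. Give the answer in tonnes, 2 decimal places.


Load per axle = total weight / number of axles
Load = 132.2 / 6
Load = 22.03 tonnes

22.03


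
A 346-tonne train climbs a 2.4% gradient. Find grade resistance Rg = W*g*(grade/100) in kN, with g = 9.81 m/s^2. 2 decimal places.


Rg = W * 9.81 * grade / 100
Rg = 346 * 9.81 * 2.4 / 100
Rg = 3394.26 * 0.024
Rg = 81.46 kN

81.46


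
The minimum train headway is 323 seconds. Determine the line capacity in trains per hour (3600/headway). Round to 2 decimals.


Capacity = 3600 / headway
Capacity = 3600 / 323
Capacity = 11.15 trains/hour

11.15


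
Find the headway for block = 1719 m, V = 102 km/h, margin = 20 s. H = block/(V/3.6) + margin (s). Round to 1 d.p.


V = 102 / 3.6 = 28.3333 m/s
Block traversal time = 1719 / 28.3333 = 60.6706 s
Headway = 60.6706 + 20
Headway = 80.7 s

80.7


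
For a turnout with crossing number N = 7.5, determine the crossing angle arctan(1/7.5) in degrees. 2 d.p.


1/N = 1/7.5 = 0.133333
angle = arctan(0.133333) = 0.132552 rad
angle = 0.132552 * 180/pi = 7.59 degrees

7.59


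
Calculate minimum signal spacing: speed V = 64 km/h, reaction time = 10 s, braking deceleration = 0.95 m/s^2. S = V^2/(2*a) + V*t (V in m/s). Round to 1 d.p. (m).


V = 64 / 3.6 = 17.7778 m/s
Braking distance = 17.7778^2 / (2*0.95) = 166.3418 m
Sighting distance = 17.7778 * 10 = 177.7778 m
S = 166.3418 + 177.7778 = 344.1 m

344.1


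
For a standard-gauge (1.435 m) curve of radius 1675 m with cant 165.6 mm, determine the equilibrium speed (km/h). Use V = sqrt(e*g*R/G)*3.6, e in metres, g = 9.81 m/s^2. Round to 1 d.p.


Convert cant: e = 165.6 mm = 0.1656 m
V_ms = sqrt(0.1656 * 9.81 * 1675 / 1.435)
V_ms = sqrt(1896.235401) = 43.5458 m/s
V = 43.5458 * 3.6 = 156.8 km/h

156.8


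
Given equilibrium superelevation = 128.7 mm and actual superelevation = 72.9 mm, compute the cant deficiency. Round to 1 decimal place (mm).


Cant deficiency = equilibrium cant - actual cant
CD = 128.7 - 72.9
CD = 55.8 mm

55.8


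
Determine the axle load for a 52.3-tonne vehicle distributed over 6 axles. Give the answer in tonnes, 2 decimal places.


Load per axle = total weight / number of axles
Load = 52.3 / 6
Load = 8.72 tonnes

8.72


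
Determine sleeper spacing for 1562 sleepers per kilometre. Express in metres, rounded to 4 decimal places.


Spacing = 1000 m / number of sleepers
Spacing = 1000 / 1562
Spacing = 0.6402 m

0.6402


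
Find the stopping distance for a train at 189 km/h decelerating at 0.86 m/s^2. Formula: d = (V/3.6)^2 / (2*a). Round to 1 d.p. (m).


Convert speed: V = 189 / 3.6 = 52.5 m/s
V^2 = 2756.25
d = 2756.25 / (2 * 0.86)
d = 2756.25 / 1.72
d = 1602.5 m

1602.5


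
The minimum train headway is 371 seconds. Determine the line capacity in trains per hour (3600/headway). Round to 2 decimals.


Capacity = 3600 / headway
Capacity = 3600 / 371
Capacity = 9.70 trains/hour

9.70


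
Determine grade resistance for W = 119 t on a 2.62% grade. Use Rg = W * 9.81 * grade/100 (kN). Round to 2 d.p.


Rg = W * 9.81 * grade / 100
Rg = 119 * 9.81 * 2.62 / 100
Rg = 1167.39 * 0.0262
Rg = 30.59 kN

30.59


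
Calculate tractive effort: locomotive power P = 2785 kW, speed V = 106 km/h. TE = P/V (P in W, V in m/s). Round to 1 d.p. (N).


Convert: P = 2785 kW = 2785000 W
V = 106 / 3.6 = 29.4444 m/s
TE = 2785000 / 29.4444
TE = 94584.9 N

94584.9


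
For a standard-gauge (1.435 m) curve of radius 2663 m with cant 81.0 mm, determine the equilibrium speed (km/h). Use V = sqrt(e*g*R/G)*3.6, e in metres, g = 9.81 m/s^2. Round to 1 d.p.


Convert cant: e = 81.0 mm = 0.0810 m
V_ms = sqrt(0.0810 * 9.81 * 2663 / 1.435)
V_ms = sqrt(1474.596815) = 38.4005 m/s
V = 38.4005 * 3.6 = 138.2 km/h

138.2


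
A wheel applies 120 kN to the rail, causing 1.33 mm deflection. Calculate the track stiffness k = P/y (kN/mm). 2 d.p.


Track stiffness k = P / y
k = 120 / 1.33
k = 90.23 kN/mm

90.23


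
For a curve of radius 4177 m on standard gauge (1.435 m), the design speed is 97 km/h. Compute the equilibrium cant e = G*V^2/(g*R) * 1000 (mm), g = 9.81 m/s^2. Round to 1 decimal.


Convert speed: V = 97 / 3.6 = 26.9444 m/s
Apply formula: e = 1.435 * 26.9444^2 / (9.81 * 4177)
e = 1.435 * 726.0031 / 40976.37
e = 0.025425 m = 25.4 mm

25.4


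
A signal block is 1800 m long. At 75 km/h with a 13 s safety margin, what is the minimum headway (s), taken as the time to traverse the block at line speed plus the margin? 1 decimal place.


V = 75 / 3.6 = 20.8333 m/s
Block traversal time = 1800 / 20.8333 = 86.4 s
Headway = 86.4 + 13
Headway = 99.4 s

99.4


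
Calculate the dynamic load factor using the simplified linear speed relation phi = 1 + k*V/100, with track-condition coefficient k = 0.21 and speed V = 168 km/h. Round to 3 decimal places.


phi = 1 + k * V / 100
phi = 1 + 0.21 * 168 / 100
phi = 1 + 0.3528
phi = 1.353

1.353


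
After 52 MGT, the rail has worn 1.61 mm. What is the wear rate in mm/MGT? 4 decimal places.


Wear rate = total wear / cumulative tonnage
Rate = 1.61 / 52
Rate = 0.0310 mm/MGT

0.0310


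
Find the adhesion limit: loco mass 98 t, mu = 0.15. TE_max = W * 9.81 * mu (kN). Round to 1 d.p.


TE_max = W * g * mu
TE_max = 98 * 9.81 * 0.15
TE_max = 961.38 * 0.15
TE_max = 144.2 kN

144.2


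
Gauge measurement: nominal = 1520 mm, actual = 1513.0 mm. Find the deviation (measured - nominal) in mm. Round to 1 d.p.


Deviation = measured - nominal
Deviation = 1513.0 - 1520
Deviation = -7.0 mm

-7.0


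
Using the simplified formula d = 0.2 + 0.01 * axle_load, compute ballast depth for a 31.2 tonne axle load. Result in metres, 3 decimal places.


d = 0.2 + 0.01 * 31.2
d = 0.2 + 0.312
d = 0.512 m

0.512


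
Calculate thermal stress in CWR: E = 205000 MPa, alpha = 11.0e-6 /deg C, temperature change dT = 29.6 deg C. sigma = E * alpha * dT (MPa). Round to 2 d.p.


sigma = E * alpha * dT
sigma = 205000 * 11.0e-6 * 29.6
sigma = 2.255 * 29.6
sigma = 66.75 MPa

66.75


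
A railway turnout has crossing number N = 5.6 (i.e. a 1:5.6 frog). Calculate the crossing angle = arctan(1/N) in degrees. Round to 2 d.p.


1/N = 1/5.6 = 0.178571
angle = arctan(0.178571) = 0.176709 rad
angle = 0.176709 * 180/pi = 10.12 degrees

10.12


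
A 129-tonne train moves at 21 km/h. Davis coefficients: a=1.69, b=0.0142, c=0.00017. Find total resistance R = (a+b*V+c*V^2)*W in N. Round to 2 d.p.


b*V = 0.0142 * 21 = 0.2982
c*V^2 = 0.00017 * 441 = 0.07497
R_per_t = 1.69 + 0.2982 + 0.07497 = 2.06317 N/t
R_total = 2.06317 * 129 = 266.15 N

266.15


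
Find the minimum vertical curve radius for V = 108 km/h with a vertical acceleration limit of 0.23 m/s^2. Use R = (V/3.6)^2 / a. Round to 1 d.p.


Convert speed: V = 108 / 3.6 = 30.0 m/s
V^2 = 900.0 m^2/s^2
R_v = 900.0 / 0.23
R_v = 3913.0 m

3913.0


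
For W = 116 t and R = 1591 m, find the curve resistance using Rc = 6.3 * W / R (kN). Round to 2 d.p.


Rc = 6.3 * W / R
Rc = 6.3 * 116 / 1591
Rc = 730.8 / 1591
Rc = 0.46 kN

0.46


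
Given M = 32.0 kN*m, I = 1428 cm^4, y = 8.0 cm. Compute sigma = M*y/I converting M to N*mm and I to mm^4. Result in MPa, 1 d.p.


Convert units:
M = 32.0 kN*m = 32000000 N*mm
y = 8.0 cm = 80 mm
I = 1428 cm^4 = 14280000 mm^4
sigma = 32000000 * 80 / 14280000
sigma = 179.3 MPa

179.3


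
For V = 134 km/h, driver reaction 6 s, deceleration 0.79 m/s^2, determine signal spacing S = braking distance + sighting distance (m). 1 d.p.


V = 134 / 3.6 = 37.2222 m/s
Braking distance = 37.2222^2 / (2*0.79) = 876.8948 m
Sighting distance = 37.2222 * 6 = 223.3333 m
S = 876.8948 + 223.3333 = 1100.2 m

1100.2


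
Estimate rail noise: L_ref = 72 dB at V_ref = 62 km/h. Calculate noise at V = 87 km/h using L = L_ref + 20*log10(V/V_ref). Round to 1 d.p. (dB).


V/V_ref = 87 / 62 = 1.403226
log10(1.403226) = 0.147128
20 * 0.147128 = 2.9426
L = 72 + 2.9426 = 74.9 dB

74.9


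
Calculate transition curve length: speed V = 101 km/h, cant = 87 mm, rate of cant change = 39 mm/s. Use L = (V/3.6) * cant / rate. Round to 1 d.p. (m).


Convert speed: V = 101 / 3.6 = 28.0556 m/s
L = 28.0556 * 87 / 39
L = 2440.8333 / 39
L = 62.6 m

62.6


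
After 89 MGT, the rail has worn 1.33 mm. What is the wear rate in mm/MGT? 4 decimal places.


Wear rate = total wear / cumulative tonnage
Rate = 1.33 / 89
Rate = 0.0149 mm/MGT

0.0149


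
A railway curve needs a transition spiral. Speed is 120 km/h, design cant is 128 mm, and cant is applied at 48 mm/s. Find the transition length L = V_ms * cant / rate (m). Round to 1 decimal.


Convert speed: V = 120 / 3.6 = 33.3333 m/s
L = 33.3333 * 128 / 48
L = 4266.6667 / 48
L = 88.9 m

88.9


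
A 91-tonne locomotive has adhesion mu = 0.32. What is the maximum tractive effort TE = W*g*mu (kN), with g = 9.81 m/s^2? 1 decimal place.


TE_max = W * g * mu
TE_max = 91 * 9.81 * 0.32
TE_max = 892.71 * 0.32
TE_max = 285.7 kN

285.7


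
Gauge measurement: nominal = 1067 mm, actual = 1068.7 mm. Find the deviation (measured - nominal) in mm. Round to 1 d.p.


Deviation = measured - nominal
Deviation = 1068.7 - 1067
Deviation = 1.7 mm

1.7


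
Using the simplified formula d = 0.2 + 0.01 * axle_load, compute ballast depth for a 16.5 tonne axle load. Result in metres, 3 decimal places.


d = 0.2 + 0.01 * 16.5
d = 0.2 + 0.165
d = 0.365 m

0.365


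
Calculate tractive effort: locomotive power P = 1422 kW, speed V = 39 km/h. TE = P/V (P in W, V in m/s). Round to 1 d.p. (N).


Convert: P = 1422 kW = 1422000 W
V = 39 / 3.6 = 10.8333 m/s
TE = 1422000 / 10.8333
TE = 131261.5 N

131261.5


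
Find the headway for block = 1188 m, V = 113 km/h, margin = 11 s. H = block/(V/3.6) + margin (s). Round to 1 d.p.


V = 113 / 3.6 = 31.3889 m/s
Block traversal time = 1188 / 31.3889 = 37.8478 s
Headway = 37.8478 + 11
Headway = 48.8 s

48.8


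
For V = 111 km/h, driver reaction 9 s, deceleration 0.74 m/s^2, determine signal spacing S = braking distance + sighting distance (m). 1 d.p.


V = 111 / 3.6 = 30.8333 m/s
Braking distance = 30.8333^2 / (2*0.74) = 642.3611 m
Sighting distance = 30.8333 * 9 = 277.5 m
S = 642.3611 + 277.5 = 919.9 m

919.9


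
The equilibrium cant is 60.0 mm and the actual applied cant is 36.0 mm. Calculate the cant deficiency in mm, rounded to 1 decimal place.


Cant deficiency = equilibrium cant - actual cant
CD = 60.0 - 36.0
CD = 24.0 mm

24.0


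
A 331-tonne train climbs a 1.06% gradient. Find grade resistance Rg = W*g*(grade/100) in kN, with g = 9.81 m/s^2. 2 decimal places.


Rg = W * 9.81 * grade / 100
Rg = 331 * 9.81 * 1.06 / 100
Rg = 3247.11 * 0.0106
Rg = 34.42 kN

34.42


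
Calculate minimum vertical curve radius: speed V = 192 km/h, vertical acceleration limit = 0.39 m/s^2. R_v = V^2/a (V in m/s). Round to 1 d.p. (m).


Convert speed: V = 192 / 3.6 = 53.3333 m/s
V^2 = 2844.4444 m^2/s^2
R_v = 2844.4444 / 0.39
R_v = 7293.4 m

7293.4


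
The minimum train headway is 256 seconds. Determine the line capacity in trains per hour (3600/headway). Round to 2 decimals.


Capacity = 3600 / headway
Capacity = 3600 / 256
Capacity = 14.06 trains/hour

14.06


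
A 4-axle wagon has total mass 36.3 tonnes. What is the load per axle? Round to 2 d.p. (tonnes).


Load per axle = total weight / number of axles
Load = 36.3 / 4
Load = 9.08 tonnes

9.08


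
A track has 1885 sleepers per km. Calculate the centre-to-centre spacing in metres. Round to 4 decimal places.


Spacing = 1000 m / number of sleepers
Spacing = 1000 / 1885
Spacing = 0.5305 m

0.5305


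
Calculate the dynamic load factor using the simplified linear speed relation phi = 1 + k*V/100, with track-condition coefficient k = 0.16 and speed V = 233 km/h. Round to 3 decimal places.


phi = 1 + k * V / 100
phi = 1 + 0.16 * 233 / 100
phi = 1 + 0.3728
phi = 1.373

1.373


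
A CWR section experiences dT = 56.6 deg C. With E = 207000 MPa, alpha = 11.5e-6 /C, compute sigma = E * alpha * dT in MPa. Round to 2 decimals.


sigma = E * alpha * dT
sigma = 207000 * 11.5e-6 * 56.6
sigma = 2.3805 * 56.6
sigma = 134.74 MPa

134.74


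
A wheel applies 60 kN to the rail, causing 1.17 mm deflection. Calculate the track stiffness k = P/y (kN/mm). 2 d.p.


Track stiffness k = P / y
k = 60 / 1.17
k = 51.28 kN/mm

51.28


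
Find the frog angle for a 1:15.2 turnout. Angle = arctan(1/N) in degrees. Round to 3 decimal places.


1/N = 1/15.2 = 0.065789
angle = arctan(0.065789) = 0.065695 rad
angle = 0.065695 * 180/pi = 3.764 degrees

3.764


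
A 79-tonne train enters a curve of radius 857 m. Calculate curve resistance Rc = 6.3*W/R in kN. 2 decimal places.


Rc = 6.3 * W / R
Rc = 6.3 * 79 / 857
Rc = 497.7 / 857
Rc = 0.58 kN

0.58


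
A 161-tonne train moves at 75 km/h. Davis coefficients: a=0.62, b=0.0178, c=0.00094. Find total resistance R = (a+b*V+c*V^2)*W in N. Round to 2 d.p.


b*V = 0.0178 * 75 = 1.335
c*V^2 = 0.00094 * 5625 = 5.2875
R_per_t = 0.62 + 1.335 + 5.2875 = 7.2425 N/t
R_total = 7.2425 * 161 = 1166.04 N

1166.04


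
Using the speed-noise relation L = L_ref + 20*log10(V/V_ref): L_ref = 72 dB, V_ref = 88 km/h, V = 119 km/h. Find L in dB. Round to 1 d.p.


V/V_ref = 119 / 88 = 1.352273
log10(1.352273) = 0.131064
20 * 0.131064 = 2.6213
L = 72 + 2.6213 = 74.6 dB

74.6


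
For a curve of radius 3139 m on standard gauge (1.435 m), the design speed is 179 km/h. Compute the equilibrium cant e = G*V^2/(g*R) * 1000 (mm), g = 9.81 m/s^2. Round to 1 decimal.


Convert speed: V = 179 / 3.6 = 49.7222 m/s
Apply formula: e = 1.435 * 49.7222^2 / (9.81 * 3139)
e = 1.435 * 2472.2994 / 30793.59
e = 0.115211 m = 115.2 mm

115.2


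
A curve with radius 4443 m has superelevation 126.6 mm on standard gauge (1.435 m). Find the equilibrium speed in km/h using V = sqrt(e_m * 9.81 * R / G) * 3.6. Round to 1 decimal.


Convert cant: e = 126.6 mm = 0.1266 m
V_ms = sqrt(0.1266 * 9.81 * 4443 / 1.435)
V_ms = sqrt(3845.272528) = 62.0103 m/s
V = 62.0103 * 3.6 = 223.2 km/h

223.2


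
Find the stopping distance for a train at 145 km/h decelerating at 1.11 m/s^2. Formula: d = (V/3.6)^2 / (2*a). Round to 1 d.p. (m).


Convert speed: V = 145 / 3.6 = 40.2778 m/s
V^2 = 1622.2994
d = 1622.2994 / (2 * 1.11)
d = 1622.2994 / 2.22
d = 730.8 m

730.8


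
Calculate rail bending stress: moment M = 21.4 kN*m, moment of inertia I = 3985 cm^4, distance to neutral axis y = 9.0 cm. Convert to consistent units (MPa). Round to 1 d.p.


Convert units:
M = 21.4 kN*m = 21400000 N*mm
y = 9.0 cm = 90 mm
I = 3985 cm^4 = 39850000 mm^4
sigma = 21400000 * 90 / 39850000
sigma = 48.3 MPa

48.3


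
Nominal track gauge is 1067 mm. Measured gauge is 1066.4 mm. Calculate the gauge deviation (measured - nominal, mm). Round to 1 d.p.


Deviation = measured - nominal
Deviation = 1066.4 - 1067
Deviation = -0.6 mm

-0.6


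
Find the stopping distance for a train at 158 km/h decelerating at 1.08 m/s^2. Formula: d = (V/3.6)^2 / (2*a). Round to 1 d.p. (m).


Convert speed: V = 158 / 3.6 = 43.8889 m/s
V^2 = 1926.2346
d = 1926.2346 / (2 * 1.08)
d = 1926.2346 / 2.16
d = 891.8 m

891.8


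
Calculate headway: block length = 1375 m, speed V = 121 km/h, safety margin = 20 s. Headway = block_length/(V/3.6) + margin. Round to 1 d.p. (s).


V = 121 / 3.6 = 33.6111 m/s
Block traversal time = 1375 / 33.6111 = 40.9091 s
Headway = 40.9091 + 20
Headway = 60.9 s

60.9


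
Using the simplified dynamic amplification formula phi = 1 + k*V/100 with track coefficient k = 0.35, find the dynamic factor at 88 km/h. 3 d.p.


phi = 1 + k * V / 100
phi = 1 + 0.35 * 88 / 100
phi = 1 + 0.308
phi = 1.308

1.308


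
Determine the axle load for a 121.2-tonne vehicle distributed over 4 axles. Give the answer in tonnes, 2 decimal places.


Load per axle = total weight / number of axles
Load = 121.2 / 4
Load = 30.30 tonnes

30.30


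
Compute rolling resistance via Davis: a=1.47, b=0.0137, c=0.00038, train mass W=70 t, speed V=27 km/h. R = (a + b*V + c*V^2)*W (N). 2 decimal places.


b*V = 0.0137 * 27 = 0.3699
c*V^2 = 0.00038 * 729 = 0.27702
R_per_t = 1.47 + 0.3699 + 0.27702 = 2.11692 N/t
R_total = 2.11692 * 70 = 148.18 N

148.18


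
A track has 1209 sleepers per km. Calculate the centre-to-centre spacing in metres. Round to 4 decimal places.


Spacing = 1000 m / number of sleepers
Spacing = 1000 / 1209
Spacing = 0.8271 m

0.8271


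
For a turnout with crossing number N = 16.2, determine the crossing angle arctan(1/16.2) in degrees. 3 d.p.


1/N = 1/16.2 = 0.061728
angle = arctan(0.061728) = 0.06165 rad
angle = 0.06165 * 180/pi = 3.532 degrees

3.532


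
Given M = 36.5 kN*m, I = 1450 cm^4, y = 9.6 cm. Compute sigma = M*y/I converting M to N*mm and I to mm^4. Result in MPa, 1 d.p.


Convert units:
M = 36.5 kN*m = 36500000 N*mm
y = 9.6 cm = 96 mm
I = 1450 cm^4 = 14500000 mm^4
sigma = 36500000 * 96 / 14500000
sigma = 241.7 MPa

241.7


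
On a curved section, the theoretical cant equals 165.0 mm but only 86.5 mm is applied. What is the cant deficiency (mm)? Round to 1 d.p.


Cant deficiency = equilibrium cant - actual cant
CD = 165.0 - 86.5
CD = 78.5 mm

78.5


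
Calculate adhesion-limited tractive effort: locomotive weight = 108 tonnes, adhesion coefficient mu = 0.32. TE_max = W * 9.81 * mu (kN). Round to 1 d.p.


TE_max = W * g * mu
TE_max = 108 * 9.81 * 0.32
TE_max = 1059.48 * 0.32
TE_max = 339.0 kN

339.0


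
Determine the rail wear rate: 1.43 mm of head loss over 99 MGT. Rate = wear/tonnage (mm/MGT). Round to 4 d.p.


Wear rate = total wear / cumulative tonnage
Rate = 1.43 / 99
Rate = 0.0144 mm/MGT

0.0144


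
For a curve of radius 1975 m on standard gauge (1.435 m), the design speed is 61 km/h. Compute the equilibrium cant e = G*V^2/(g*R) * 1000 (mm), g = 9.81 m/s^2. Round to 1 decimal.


Convert speed: V = 61 / 3.6 = 16.9444 m/s
Apply formula: e = 1.435 * 16.9444^2 / (9.81 * 1975)
e = 1.435 * 287.1142 / 19374.75
e = 0.021265 m = 21.3 mm

21.3


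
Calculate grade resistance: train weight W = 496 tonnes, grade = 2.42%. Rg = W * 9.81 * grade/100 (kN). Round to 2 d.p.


Rg = W * 9.81 * grade / 100
Rg = 496 * 9.81 * 2.42 / 100
Rg = 4865.76 * 0.0242
Rg = 117.75 kN

117.75


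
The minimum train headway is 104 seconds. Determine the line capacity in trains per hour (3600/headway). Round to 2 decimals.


Capacity = 3600 / headway
Capacity = 3600 / 104
Capacity = 34.62 trains/hour

34.62


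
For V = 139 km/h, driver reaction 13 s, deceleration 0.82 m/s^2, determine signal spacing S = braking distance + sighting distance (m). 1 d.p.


V = 139 / 3.6 = 38.6111 m/s
Braking distance = 38.6111^2 / (2*0.82) = 909.0353 m
Sighting distance = 38.6111 * 13 = 501.9444 m
S = 909.0353 + 501.9444 = 1411.0 m

1411.0


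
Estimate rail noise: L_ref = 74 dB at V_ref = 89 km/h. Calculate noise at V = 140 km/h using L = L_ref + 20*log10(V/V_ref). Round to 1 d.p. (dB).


V/V_ref = 140 / 89 = 1.573034
log10(1.573034) = 0.196738
20 * 0.196738 = 3.9348
L = 74 + 3.9348 = 77.9 dB

77.9


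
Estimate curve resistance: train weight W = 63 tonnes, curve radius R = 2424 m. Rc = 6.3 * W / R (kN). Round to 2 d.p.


Rc = 6.3 * W / R
Rc = 6.3 * 63 / 2424
Rc = 396.9 / 2424
Rc = 0.16 kN

0.16


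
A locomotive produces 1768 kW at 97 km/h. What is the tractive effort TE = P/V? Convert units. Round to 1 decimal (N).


Convert: P = 1768 kW = 1768000 W
V = 97 / 3.6 = 26.9444 m/s
TE = 1768000 / 26.9444
TE = 65616.5 N

65616.5


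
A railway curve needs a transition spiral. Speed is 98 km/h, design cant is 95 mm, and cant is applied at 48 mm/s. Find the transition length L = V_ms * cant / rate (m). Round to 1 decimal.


Convert speed: V = 98 / 3.6 = 27.2222 m/s
L = 27.2222 * 95 / 48
L = 2586.1111 / 48
L = 53.9 m

53.9


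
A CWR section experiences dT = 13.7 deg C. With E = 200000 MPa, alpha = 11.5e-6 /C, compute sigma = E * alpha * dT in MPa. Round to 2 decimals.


sigma = E * alpha * dT
sigma = 200000 * 11.5e-6 * 13.7
sigma = 2.3 * 13.7
sigma = 31.51 MPa

31.51


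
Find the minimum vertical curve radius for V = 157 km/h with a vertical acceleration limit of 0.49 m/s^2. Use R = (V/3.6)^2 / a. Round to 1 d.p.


Convert speed: V = 157 / 3.6 = 43.6111 m/s
V^2 = 1901.929 m^2/s^2
R_v = 1901.929 / 0.49
R_v = 3881.5 m

3881.5


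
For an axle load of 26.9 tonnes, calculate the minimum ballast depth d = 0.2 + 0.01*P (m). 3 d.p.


d = 0.2 + 0.01 * 26.9
d = 0.2 + 0.269
d = 0.469 m

0.469


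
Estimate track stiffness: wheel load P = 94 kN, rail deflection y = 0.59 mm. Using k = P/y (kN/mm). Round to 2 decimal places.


Track stiffness k = P / y
k = 94 / 0.59
k = 159.32 kN/mm

159.32


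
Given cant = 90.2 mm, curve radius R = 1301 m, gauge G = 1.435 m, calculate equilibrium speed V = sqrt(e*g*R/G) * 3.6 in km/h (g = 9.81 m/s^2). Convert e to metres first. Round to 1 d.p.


Convert cant: e = 90.2 mm = 0.0902 m
V_ms = sqrt(0.0902 * 9.81 * 1301 / 1.435)
V_ms = sqrt(802.233771) = 28.3237 m/s
V = 28.3237 * 3.6 = 102.0 km/h

102.0


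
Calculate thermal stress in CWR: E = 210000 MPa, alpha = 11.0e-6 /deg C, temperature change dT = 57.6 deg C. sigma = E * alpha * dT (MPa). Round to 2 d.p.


sigma = E * alpha * dT
sigma = 210000 * 11.0e-6 * 57.6
sigma = 2.31 * 57.6
sigma = 133.06 MPa

133.06


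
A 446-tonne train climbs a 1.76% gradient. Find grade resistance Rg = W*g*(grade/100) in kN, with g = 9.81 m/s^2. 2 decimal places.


Rg = W * 9.81 * grade / 100
Rg = 446 * 9.81 * 1.76 / 100
Rg = 4375.26 * 0.0176
Rg = 77.00 kN

77.00


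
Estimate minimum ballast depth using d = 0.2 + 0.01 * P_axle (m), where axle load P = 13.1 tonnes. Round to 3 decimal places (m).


d = 0.2 + 0.01 * 13.1
d = 0.2 + 0.131
d = 0.331 m

0.331


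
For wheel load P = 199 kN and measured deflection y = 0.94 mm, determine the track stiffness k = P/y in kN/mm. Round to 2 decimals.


Track stiffness k = P / y
k = 199 / 0.94
k = 211.70 kN/mm

211.70


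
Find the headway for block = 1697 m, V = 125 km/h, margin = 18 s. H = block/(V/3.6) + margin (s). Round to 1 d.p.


V = 125 / 3.6 = 34.7222 m/s
Block traversal time = 1697 / 34.7222 = 48.8736 s
Headway = 48.8736 + 18
Headway = 66.9 s

66.9


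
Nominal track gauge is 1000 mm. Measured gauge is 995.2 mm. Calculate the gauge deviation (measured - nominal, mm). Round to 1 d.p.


Deviation = measured - nominal
Deviation = 995.2 - 1000
Deviation = -4.8 mm

-4.8


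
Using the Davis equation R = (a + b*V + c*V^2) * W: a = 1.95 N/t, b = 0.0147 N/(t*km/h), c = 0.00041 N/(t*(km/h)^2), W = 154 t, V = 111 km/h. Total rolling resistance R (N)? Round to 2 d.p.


b*V = 0.0147 * 111 = 1.6317
c*V^2 = 0.00041 * 12321 = 5.05161
R_per_t = 1.95 + 1.6317 + 5.05161 = 8.63331 N/t
R_total = 8.63331 * 154 = 1329.53 N

1329.53


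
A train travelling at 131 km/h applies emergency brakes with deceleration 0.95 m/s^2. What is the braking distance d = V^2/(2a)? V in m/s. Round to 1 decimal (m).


Convert speed: V = 131 / 3.6 = 36.3889 m/s
V^2 = 1324.1512
d = 1324.1512 / (2 * 0.95)
d = 1324.1512 / 1.9
d = 696.9 m

696.9


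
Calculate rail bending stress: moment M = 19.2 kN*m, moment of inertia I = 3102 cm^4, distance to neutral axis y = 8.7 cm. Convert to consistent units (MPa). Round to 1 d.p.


Convert units:
M = 19.2 kN*m = 19200000 N*mm
y = 8.7 cm = 87 mm
I = 3102 cm^4 = 31020000 mm^4
sigma = 19200000 * 87 / 31020000
sigma = 53.8 MPa

53.8


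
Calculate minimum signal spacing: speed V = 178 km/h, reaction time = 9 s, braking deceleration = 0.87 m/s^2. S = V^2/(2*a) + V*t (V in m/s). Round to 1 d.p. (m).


V = 178 / 3.6 = 49.4444 m/s
Braking distance = 49.4444^2 / (2*0.87) = 1405.0305 m
Sighting distance = 49.4444 * 9 = 445.0 m
S = 1405.0305 + 445.0 = 1850.0 m

1850.0


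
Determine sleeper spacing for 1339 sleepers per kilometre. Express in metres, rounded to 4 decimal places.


Spacing = 1000 m / number of sleepers
Spacing = 1000 / 1339
Spacing = 0.7468 m

0.7468


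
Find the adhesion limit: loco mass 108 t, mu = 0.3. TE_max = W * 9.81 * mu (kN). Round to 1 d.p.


TE_max = W * g * mu
TE_max = 108 * 9.81 * 0.3
TE_max = 1059.48 * 0.3
TE_max = 317.8 kN

317.8


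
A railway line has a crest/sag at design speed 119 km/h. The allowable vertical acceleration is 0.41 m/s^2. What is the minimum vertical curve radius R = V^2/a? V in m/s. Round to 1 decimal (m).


Convert speed: V = 119 / 3.6 = 33.0556 m/s
V^2 = 1092.6698 m^2/s^2
R_v = 1092.6698 / 0.41
R_v = 2665.0 m

2665.0


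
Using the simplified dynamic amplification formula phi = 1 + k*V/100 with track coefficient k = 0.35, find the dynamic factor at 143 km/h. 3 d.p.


phi = 1 + k * V / 100
phi = 1 + 0.35 * 143 / 100
phi = 1 + 0.5005
phi = 1.501

1.501


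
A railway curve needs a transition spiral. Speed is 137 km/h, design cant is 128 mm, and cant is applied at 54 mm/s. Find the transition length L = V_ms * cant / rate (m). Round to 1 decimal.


Convert speed: V = 137 / 3.6 = 38.0556 m/s
L = 38.0556 * 128 / 54
L = 4871.1111 / 54
L = 90.2 m

90.2


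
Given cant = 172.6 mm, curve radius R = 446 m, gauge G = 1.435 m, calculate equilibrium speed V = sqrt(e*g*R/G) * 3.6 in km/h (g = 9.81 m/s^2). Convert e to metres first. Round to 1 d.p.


Convert cant: e = 172.6 mm = 0.1726 m
V_ms = sqrt(0.1726 * 9.81 * 446 / 1.435)
V_ms = sqrt(526.250785) = 22.9402 m/s
V = 22.9402 * 3.6 = 82.6 km/h

82.6
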